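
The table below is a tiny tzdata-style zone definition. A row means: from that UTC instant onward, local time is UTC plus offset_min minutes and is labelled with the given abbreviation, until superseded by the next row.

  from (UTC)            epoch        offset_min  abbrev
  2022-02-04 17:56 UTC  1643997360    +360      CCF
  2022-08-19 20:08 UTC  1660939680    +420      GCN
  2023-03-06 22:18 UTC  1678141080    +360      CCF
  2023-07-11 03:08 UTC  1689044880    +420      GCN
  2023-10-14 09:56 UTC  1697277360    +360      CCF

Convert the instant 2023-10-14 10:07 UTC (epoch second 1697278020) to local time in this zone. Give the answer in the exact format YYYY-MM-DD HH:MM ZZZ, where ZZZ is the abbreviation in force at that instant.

2023-10-14 16:07 CCF

Query: 2023-10-14 10:07 UTC
Rule 5/5 (CCF, +06:00): 2023-10-14 09:56 UTC ≤ query < +∞
10·60 + 7 + 360 = 967 min
967 = 0·1440 + 967; 967 = 16·60 + 7 → 16:07, same day
→ 2023-10-14 16:07 CCF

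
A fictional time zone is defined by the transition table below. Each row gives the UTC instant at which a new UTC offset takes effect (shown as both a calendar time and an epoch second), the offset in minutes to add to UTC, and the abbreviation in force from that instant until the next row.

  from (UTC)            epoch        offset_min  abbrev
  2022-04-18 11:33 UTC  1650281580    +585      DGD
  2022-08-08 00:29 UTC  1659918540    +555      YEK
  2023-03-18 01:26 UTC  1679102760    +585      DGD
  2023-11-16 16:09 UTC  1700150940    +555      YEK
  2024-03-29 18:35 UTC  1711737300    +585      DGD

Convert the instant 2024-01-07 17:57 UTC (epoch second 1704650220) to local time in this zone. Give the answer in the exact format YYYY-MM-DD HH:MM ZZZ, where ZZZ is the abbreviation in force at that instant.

2024-01-08 03:12 YEK

Query: 2024-01-07 17:57 UTC
Rule 4/5 (YEK, +09:15): 2023-11-16 16:09 UTC ≤ query < 2024-03-29 18:35 UTC
17·60 + 57 + 555 = 1632 min
1632 = 1·1440 + 192; 192 = 3·60 + 12 → 03:12, 2024-01-07 + 1 day = 2024-01-08
→ 2024-01-08 03:12 YEK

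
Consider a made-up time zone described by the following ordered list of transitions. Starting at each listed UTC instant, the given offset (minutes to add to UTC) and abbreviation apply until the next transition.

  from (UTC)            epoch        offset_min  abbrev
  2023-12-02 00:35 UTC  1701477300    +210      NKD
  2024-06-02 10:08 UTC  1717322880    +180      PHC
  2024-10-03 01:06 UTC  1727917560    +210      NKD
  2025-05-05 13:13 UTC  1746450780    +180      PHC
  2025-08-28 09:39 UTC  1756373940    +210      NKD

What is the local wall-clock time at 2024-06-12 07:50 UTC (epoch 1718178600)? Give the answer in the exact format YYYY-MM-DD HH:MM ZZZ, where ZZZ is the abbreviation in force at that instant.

Query: 2024-06-12 07:50 UTC
Rule 2/5 (PHC, +03:00): 2024-06-02 10:08 UTC ≤ query < 2024-10-03 01:06 UTC
7·60 + 50 + 180 = 650 min
650 = 0·1440 + 650; 650 = 10·60 + 50 → 10:50, same day
→ 2024-06-12 10:50 PHC

2024-06-12 10:50 PHC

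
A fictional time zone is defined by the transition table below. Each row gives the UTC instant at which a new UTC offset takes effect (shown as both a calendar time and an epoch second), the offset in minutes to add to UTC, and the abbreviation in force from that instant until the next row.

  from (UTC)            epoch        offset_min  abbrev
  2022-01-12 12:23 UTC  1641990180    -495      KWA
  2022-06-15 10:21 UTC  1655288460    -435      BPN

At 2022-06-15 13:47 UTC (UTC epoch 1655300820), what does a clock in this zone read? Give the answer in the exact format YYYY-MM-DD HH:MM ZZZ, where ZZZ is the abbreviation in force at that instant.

2022-06-15 06:32 BPN

Query: 2022-06-15 13:47 UTC
Rule 2/2 (BPN, -07:15): 2022-06-15 10:21 UTC ≤ query < +∞
13·60 + 47 - 435 = 392 min
392 = 0·1440 + 392; 392 = 6·60 + 32 → 06:32, same day
→ 2022-06-15 06:32 BPN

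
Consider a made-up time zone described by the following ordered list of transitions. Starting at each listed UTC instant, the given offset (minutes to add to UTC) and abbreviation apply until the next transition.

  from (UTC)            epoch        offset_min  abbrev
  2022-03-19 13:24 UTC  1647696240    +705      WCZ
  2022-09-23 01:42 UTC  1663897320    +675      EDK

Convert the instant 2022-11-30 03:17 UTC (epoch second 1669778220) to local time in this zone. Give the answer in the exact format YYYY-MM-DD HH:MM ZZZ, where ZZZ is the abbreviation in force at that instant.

2022-11-30 14:32 EDK

Query: 2022-11-30 03:17 UTC
Rule 2/2 (EDK, +11:15): 2022-09-23 01:42 UTC ≤ query < +∞
3·60 + 17 + 675 = 872 min
872 = 0·1440 + 872; 872 = 14·60 + 32 → 14:32, same day
→ 2022-11-30 14:32 EDK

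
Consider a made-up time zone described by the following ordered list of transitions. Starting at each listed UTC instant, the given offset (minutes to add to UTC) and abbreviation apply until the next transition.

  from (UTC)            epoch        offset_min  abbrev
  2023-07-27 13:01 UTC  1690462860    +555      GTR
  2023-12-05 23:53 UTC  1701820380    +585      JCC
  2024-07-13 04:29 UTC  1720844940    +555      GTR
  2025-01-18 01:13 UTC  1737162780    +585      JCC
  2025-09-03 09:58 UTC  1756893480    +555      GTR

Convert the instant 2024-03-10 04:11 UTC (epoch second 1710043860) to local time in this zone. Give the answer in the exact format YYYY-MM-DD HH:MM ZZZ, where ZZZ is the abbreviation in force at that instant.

Query: 2024-03-10 04:11 UTC
Rule 2/5 (JCC, +09:45): 2023-12-05 23:53 UTC ≤ query < 2024-07-13 04:29 UTC
4·60 + 11 + 585 = 836 min
836 = 0·1440 + 836; 836 = 13·60 + 56 → 13:56, same day
→ 2024-03-10 13:56 JCC

2024-03-10 13:56 JCC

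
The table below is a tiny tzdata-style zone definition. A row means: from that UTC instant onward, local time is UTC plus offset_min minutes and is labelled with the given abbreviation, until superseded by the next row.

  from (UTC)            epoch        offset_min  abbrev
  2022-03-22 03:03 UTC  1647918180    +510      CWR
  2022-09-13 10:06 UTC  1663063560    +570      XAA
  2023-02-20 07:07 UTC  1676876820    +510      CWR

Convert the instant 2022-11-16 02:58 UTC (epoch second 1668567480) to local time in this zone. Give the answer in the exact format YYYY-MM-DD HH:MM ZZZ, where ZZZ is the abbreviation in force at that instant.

Query: 2022-11-16 02:58 UTC
Rule 2/3 (XAA, +09:30): 2022-09-13 10:06 UTC ≤ query < 2023-02-20 07:07 UTC
2·60 + 58 + 570 = 748 min
748 = 0·1440 + 748; 748 = 12·60 + 28 → 12:28, same day
→ 2022-11-16 12:28 XAA

2022-11-16 12:28 XAA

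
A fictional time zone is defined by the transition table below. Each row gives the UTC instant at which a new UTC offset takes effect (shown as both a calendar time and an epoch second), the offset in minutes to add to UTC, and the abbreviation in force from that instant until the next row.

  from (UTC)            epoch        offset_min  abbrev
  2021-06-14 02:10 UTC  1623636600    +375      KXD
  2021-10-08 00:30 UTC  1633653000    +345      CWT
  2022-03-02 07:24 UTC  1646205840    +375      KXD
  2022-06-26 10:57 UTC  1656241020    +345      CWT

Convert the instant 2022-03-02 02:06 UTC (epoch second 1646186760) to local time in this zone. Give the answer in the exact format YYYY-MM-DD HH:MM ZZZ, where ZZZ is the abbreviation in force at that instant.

2022-03-02 07:51 CWT

Query: 2022-03-02 02:06 UTC
Rule 2/4 (CWT, +05:45): 2021-10-08 00:30 UTC ≤ query < 2022-03-02 07:24 UTC
2·60 + 6 + 345 = 471 min
471 = 0·1440 + 471; 471 = 7·60 + 51 → 07:51, same day
→ 2022-03-02 07:51 CWT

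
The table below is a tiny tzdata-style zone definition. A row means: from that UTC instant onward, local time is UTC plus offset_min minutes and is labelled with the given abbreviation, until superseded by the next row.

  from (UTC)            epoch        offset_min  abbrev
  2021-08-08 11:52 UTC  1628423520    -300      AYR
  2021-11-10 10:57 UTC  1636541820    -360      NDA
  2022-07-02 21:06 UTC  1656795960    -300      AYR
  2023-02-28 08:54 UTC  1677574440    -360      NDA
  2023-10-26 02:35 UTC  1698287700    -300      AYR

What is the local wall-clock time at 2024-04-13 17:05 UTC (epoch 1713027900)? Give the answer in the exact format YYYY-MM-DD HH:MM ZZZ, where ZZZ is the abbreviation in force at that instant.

Query: 2024-04-13 17:05 UTC
Rule 5/5 (AYR, -05:00): 2023-10-26 02:35 UTC ≤ query < +∞
17·60 + 5 - 300 = 725 min
725 = 0·1440 + 725; 725 = 12·60 + 5 → 12:05, same day
→ 2024-04-13 12:05 AYR

2024-04-13 12:05 AYR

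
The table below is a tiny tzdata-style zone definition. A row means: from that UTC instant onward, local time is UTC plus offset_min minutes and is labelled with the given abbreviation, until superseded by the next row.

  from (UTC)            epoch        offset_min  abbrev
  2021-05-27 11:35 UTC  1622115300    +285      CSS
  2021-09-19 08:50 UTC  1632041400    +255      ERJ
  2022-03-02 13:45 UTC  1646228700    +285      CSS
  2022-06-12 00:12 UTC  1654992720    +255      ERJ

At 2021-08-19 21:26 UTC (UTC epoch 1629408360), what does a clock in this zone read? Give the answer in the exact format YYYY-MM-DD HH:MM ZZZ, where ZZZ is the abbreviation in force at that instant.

2021-08-20 02:11 CSS

Query: 2021-08-19 21:26 UTC
Rule 1/4 (CSS, +04:45): 2021-05-27 11:35 UTC ≤ query < 2021-09-19 08:50 UTC
21·60 + 26 + 285 = 1571 min
1571 = 1·1440 + 131; 131 = 2·60 + 11 → 02:11, 2021-08-19 + 1 day = 2021-08-20
→ 2021-08-20 02:11 CSS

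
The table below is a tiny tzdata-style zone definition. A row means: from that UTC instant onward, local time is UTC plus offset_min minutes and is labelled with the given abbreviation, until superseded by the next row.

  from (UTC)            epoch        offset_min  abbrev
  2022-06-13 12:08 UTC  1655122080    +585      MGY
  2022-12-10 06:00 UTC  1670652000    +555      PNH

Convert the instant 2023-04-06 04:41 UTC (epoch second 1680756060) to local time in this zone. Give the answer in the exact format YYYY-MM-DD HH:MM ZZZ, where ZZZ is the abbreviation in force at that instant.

2023-04-06 13:56 PNH

Query: 2023-04-06 04:41 UTC
Rule 2/2 (PNH, +09:15): 2022-12-10 06:00 UTC ≤ query < +∞
4·60 + 41 + 555 = 836 min
836 = 0·1440 + 836; 836 = 13·60 + 56 → 13:56, same day
→ 2023-04-06 13:56 PNH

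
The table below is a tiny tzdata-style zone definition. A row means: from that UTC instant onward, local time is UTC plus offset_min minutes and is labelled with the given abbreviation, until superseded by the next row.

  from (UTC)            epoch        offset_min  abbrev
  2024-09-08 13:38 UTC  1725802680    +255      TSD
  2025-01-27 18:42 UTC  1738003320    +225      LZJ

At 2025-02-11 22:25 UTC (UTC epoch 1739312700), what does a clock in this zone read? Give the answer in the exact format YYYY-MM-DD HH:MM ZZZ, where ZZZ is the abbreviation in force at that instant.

Query: 2025-02-11 22:25 UTC
Rule 2/2 (LZJ, +03:45): 2025-01-27 18:42 UTC ≤ query < +∞
22·60 + 25 + 225 = 1570 min
1570 = 1·1440 + 130; 130 = 2·60 + 10 → 02:10, 2025-02-11 + 1 day = 2025-02-12
→ 2025-02-12 02:10 LZJ

2025-02-12 02:10 LZJ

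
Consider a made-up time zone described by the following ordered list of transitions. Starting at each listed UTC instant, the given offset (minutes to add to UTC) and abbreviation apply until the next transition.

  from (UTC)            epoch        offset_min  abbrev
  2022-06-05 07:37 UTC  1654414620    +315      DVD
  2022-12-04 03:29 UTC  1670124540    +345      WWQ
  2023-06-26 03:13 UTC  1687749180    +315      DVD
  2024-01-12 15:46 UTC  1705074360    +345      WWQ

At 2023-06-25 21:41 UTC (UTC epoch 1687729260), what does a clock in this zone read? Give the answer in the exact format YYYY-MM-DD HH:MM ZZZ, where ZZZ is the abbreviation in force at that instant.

Query: 2023-06-25 21:41 UTC
Rule 2/4 (WWQ, +05:45): 2022-12-04 03:29 UTC ≤ query < 2023-06-26 03:13 UTC
21·60 + 41 + 345 = 1646 min
1646 = 1·1440 + 206; 206 = 3·60 + 26 → 03:26, 2023-06-25 + 1 day = 2023-06-26
→ 2023-06-26 03:26 WWQ

2023-06-26 03:26 WWQ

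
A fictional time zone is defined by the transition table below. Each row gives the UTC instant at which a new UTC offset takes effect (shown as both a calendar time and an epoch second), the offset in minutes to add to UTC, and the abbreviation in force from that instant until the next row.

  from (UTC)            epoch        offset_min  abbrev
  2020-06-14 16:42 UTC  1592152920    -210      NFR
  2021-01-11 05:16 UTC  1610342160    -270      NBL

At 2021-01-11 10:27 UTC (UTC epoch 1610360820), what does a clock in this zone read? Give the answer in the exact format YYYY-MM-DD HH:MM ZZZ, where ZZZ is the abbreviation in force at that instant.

2021-01-11 05:57 NBL

Query: 2021-01-11 10:27 UTC
Rule 2/2 (NBL, -04:30): 2021-01-11 05:16 UTC ≤ query < +∞
10·60 + 27 - 270 = 357 min
357 = 0·1440 + 357; 357 = 5·60 + 57 → 05:57, same day
→ 2021-01-11 05:57 NBL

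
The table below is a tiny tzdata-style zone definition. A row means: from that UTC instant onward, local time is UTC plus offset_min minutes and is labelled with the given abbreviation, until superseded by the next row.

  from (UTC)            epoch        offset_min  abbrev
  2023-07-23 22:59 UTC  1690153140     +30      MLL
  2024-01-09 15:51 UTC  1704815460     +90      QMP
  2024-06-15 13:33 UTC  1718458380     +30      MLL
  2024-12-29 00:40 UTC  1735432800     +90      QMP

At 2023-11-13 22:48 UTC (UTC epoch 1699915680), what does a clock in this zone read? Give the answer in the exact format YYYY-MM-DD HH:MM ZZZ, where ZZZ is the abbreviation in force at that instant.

Query: 2023-11-13 22:48 UTC
Rule 1/4 (MLL, +00:30): 2023-07-23 22:59 UTC ≤ query < 2024-01-09 15:51 UTC
22·60 + 48 + 30 = 1398 min
1398 = 0·1440 + 1398; 1398 = 23·60 + 18 → 23:18, same day
→ 2023-11-13 23:18 MLL

2023-11-13 23:18 MLL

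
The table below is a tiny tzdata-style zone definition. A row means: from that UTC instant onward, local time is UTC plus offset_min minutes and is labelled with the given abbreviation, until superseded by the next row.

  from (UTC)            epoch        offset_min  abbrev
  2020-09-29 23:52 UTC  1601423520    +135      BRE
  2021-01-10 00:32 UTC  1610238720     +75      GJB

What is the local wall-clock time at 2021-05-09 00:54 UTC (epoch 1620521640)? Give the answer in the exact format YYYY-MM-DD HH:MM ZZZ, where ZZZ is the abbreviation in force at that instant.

Query: 2021-05-09 00:54 UTC
Rule 2/2 (GJB, +01:15): 2021-01-10 00:32 UTC ≤ query < +∞
0·60 + 54 + 75 = 129 min
129 = 0·1440 + 129; 129 = 2·60 + 9 → 02:09, same day
→ 2021-05-09 02:09 GJB

2021-05-09 02:09 GJB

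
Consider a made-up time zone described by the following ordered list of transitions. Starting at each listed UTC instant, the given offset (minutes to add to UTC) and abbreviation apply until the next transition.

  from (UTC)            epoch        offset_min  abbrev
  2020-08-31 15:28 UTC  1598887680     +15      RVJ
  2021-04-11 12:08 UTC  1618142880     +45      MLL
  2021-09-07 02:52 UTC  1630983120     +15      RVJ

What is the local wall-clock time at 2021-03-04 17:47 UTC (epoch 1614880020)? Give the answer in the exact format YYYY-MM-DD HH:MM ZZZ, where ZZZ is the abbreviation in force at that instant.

2021-03-04 18:02 RVJ

Query: 2021-03-04 17:47 UTC
Rule 1/3 (RVJ, +00:15): 2020-08-31 15:28 UTC ≤ query < 2021-04-11 12:08 UTC
17·60 + 47 + 15 = 1082 min
1082 = 0·1440 + 1082; 1082 = 18·60 + 2 → 18:02, same day
→ 2021-03-04 18:02 RVJ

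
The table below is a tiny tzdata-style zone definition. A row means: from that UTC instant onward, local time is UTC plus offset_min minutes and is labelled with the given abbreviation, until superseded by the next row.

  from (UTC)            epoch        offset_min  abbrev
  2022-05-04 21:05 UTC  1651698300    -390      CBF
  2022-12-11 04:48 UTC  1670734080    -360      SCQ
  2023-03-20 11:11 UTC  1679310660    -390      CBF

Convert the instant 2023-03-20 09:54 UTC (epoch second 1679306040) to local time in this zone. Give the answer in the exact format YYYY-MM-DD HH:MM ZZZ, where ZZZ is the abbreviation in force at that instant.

Query: 2023-03-20 09:54 UTC
Rule 2/3 (SCQ, -06:00): 2022-12-11 04:48 UTC ≤ query < 2023-03-20 11:11 UTC
9·60 + 54 - 360 = 234 min
234 = 0·1440 + 234; 234 = 3·60 + 54 → 03:54, same day
→ 2023-03-20 03:54 SCQ

2023-03-20 03:54 SCQ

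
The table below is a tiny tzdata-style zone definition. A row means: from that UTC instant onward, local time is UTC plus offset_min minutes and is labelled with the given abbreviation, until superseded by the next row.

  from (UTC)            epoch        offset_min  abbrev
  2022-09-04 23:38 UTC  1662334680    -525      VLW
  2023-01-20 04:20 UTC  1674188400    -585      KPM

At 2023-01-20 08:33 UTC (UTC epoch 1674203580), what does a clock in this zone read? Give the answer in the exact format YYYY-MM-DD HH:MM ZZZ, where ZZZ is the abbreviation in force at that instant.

Query: 2023-01-20 08:33 UTC
Rule 2/2 (KPM, -09:45): 2023-01-20 04:20 UTC ≤ query < +∞
8·60 + 33 - 585 = -72 min
-72 = -1·1440 + 1368; 1368 = 22·60 + 48 → 22:48, 2023-01-20 - 1 day = 2023-01-19
→ 2023-01-19 22:48 KPM

2023-01-19 22:48 KPM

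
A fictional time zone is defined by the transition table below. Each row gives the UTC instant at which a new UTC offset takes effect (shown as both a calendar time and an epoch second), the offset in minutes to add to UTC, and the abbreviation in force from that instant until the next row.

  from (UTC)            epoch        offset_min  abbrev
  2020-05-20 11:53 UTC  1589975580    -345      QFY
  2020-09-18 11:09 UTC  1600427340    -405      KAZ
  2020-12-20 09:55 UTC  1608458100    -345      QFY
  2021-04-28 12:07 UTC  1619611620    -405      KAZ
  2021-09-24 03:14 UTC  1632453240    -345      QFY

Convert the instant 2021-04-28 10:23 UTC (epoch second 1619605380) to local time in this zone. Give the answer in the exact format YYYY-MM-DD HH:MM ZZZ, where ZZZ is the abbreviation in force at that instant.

Query: 2021-04-28 10:23 UTC
Rule 3/5 (QFY, -05:45): 2020-12-20 09:55 UTC ≤ query < 2021-04-28 12:07 UTC
10·60 + 23 - 345 = 278 min
278 = 0·1440 + 278; 278 = 4·60 + 38 → 04:38, same day
→ 2021-04-28 04:38 QFY

2021-04-28 04:38 QFY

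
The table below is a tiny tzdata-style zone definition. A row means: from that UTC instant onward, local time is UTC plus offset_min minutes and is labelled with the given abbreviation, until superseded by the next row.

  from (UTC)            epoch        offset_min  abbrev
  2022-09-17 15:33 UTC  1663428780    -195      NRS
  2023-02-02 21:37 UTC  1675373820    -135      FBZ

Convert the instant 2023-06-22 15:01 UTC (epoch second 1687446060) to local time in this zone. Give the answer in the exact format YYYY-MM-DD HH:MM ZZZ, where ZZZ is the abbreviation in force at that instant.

2023-06-22 12:46 FBZ

Query: 2023-06-22 15:01 UTC
Rule 2/2 (FBZ, -02:15): 2023-02-02 21:37 UTC ≤ query < +∞
15·60 + 1 - 135 = 766 min
766 = 0·1440 + 766; 766 = 12·60 + 46 → 12:46, same day
→ 2023-06-22 12:46 FBZ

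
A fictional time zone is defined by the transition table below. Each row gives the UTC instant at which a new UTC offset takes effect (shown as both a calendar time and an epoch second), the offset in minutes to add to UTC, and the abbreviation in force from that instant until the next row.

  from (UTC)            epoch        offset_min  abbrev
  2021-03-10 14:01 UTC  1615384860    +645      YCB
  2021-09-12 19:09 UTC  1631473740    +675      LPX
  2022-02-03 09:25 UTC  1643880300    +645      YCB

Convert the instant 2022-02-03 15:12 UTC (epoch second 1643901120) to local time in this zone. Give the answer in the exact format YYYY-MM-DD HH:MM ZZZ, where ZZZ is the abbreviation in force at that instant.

2022-02-04 01:57 YCB

Query: 2022-02-03 15:12 UTC
Rule 3/3 (YCB, +10:45): 2022-02-03 09:25 UTC ≤ query < +∞
15·60 + 12 + 645 = 1557 min
1557 = 1·1440 + 117; 117 = 1·60 + 57 → 01:57, 2022-02-03 + 1 day = 2022-02-04
→ 2022-02-04 01:57 YCB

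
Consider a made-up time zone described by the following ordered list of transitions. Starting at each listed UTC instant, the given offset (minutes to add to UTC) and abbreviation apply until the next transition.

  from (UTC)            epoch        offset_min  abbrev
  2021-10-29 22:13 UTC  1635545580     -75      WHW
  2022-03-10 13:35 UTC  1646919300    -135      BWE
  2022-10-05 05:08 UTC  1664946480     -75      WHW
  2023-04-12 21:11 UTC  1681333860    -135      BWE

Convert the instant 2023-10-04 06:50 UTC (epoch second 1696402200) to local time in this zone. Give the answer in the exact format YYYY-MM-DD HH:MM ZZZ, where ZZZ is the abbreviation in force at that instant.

2023-10-04 04:35 BWE

Query: 2023-10-04 06:50 UTC
Rule 4/4 (BWE, -02:15): 2023-04-12 21:11 UTC ≤ query < +∞
6·60 + 50 - 135 = 275 min
275 = 0·1440 + 275; 275 = 4·60 + 35 → 04:35, same day
→ 2023-10-04 04:35 BWE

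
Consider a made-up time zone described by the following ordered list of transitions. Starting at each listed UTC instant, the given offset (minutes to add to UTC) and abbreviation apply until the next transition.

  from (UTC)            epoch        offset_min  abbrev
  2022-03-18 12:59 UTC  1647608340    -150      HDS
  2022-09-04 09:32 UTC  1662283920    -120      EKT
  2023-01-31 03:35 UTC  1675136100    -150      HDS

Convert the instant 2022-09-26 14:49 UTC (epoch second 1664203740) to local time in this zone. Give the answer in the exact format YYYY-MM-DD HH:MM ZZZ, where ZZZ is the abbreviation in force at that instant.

Query: 2022-09-26 14:49 UTC
Rule 2/3 (EKT, -02:00): 2022-09-04 09:32 UTC ≤ query < 2023-01-31 03:35 UTC
14·60 + 49 - 120 = 769 min
769 = 0·1440 + 769; 769 = 12·60 + 49 → 12:49, same day
→ 2022-09-26 12:49 EKT

2022-09-26 12:49 EKT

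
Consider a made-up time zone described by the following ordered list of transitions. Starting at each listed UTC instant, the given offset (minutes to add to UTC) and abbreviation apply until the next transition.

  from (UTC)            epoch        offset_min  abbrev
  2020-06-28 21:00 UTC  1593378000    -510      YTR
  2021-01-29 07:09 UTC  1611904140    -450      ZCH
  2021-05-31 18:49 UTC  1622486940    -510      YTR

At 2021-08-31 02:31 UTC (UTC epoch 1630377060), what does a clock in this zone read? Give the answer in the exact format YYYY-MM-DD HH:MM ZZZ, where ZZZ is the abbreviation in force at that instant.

2021-08-30 18:01 YTR

Query: 2021-08-31 02:31 UTC
Rule 3/3 (YTR, -08:30): 2021-05-31 18:49 UTC ≤ query < +∞
2·60 + 31 - 510 = -359 min
-359 = -1·1440 + 1081; 1081 = 18·60 + 1 → 18:01, 2021-08-31 - 1 day = 2021-08-30
→ 2021-08-30 18:01 YTR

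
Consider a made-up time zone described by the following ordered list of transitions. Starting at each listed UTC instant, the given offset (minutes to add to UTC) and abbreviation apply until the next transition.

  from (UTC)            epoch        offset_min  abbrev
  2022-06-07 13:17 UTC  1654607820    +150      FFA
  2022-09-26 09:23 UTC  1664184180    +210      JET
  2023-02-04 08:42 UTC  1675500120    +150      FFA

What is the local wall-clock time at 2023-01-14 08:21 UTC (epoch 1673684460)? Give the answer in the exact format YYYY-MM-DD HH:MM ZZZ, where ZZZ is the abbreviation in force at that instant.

2023-01-14 11:51 JET

Query: 2023-01-14 08:21 UTC
Rule 2/3 (JET, +03:30): 2022-09-26 09:23 UTC ≤ query < 2023-02-04 08:42 UTC
8·60 + 21 + 210 = 711 min
711 = 0·1440 + 711; 711 = 11·60 + 51 → 11:51, same day
→ 2023-01-14 11:51 JET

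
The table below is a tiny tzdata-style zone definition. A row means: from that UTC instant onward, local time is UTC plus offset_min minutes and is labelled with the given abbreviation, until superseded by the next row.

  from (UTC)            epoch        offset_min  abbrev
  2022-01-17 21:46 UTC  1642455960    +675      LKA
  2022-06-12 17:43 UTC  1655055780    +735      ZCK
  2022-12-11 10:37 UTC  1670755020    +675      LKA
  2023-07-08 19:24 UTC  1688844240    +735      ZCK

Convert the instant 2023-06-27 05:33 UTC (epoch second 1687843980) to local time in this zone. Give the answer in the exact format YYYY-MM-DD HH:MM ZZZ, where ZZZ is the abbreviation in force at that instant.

Query: 2023-06-27 05:33 UTC
Rule 3/4 (LKA, +11:15): 2022-12-11 10:37 UTC ≤ query < 2023-07-08 19:24 UTC
5·60 + 33 + 675 = 1008 min
1008 = 0·1440 + 1008; 1008 = 16·60 + 48 → 16:48, same day
→ 2023-06-27 16:48 LKA

2023-06-27 16:48 LKA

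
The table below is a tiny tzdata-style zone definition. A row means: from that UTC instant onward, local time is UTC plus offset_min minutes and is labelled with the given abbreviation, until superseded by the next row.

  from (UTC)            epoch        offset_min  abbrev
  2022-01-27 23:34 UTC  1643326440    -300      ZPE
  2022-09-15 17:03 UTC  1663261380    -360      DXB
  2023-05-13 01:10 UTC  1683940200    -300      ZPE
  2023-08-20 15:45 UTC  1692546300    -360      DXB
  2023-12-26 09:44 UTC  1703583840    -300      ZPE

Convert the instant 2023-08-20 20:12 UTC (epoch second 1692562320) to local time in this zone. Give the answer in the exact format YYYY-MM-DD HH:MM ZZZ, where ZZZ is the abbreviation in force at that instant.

Query: 2023-08-20 20:12 UTC
Rule 4/5 (DXB, -06:00): 2023-08-20 15:45 UTC ≤ query < 2023-12-26 09:44 UTC
20·60 + 12 - 360 = 852 min
852 = 0·1440 + 852; 852 = 14·60 + 12 → 14:12, same day
→ 2023-08-20 14:12 DXB

2023-08-20 14:12 DXB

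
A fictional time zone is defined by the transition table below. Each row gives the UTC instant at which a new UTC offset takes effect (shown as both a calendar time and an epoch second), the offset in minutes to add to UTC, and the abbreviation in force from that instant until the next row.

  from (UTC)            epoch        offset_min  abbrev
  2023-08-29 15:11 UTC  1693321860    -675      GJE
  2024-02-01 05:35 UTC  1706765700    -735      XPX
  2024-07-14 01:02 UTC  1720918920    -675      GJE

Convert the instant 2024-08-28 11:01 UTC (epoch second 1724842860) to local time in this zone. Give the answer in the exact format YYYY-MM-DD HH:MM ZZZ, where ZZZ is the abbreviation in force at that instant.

Query: 2024-08-28 11:01 UTC
Rule 3/3 (GJE, -11:15): 2024-07-14 01:02 UTC ≤ query < +∞
11·60 + 1 - 675 = -14 min
-14 = -1·1440 + 1426; 1426 = 23·60 + 46 → 23:46, 2024-08-28 - 1 day = 2024-08-27
→ 2024-08-27 23:46 GJE

2024-08-27 23:46 GJE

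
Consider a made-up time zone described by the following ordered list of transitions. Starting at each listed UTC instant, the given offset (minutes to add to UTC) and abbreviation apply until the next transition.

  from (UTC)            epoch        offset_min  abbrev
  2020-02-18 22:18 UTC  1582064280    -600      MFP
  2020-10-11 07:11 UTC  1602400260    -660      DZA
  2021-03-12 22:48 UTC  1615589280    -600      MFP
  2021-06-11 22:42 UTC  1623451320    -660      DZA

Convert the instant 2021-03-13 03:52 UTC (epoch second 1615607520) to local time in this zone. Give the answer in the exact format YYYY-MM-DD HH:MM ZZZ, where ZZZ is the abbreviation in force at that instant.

Query: 2021-03-13 03:52 UTC
Rule 3/4 (MFP, -10:00): 2021-03-12 22:48 UTC ≤ query < 2021-06-11 22:42 UTC
3·60 + 52 - 600 = -368 min
-368 = -1·1440 + 1072; 1072 = 17·60 + 52 → 17:52, 2021-03-13 - 1 day = 2021-03-12
→ 2021-03-12 17:52 MFP

2021-03-12 17:52 MFP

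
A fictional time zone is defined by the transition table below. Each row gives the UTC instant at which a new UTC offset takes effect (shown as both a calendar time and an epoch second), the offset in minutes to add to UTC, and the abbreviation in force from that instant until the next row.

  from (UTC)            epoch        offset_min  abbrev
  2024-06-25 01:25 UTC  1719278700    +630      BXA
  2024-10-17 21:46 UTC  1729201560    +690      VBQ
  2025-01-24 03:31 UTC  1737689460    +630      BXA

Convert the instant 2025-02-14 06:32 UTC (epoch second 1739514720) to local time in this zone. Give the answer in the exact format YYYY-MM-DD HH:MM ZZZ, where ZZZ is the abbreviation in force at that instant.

2025-02-14 17:02 BXA

Query: 2025-02-14 06:32 UTC
Rule 3/3 (BXA, +10:30): 2025-01-24 03:31 UTC ≤ query < +∞
6·60 + 32 + 630 = 1022 min
1022 = 0·1440 + 1022; 1022 = 17·60 + 2 → 17:02, same day
→ 2025-02-14 17:02 BXA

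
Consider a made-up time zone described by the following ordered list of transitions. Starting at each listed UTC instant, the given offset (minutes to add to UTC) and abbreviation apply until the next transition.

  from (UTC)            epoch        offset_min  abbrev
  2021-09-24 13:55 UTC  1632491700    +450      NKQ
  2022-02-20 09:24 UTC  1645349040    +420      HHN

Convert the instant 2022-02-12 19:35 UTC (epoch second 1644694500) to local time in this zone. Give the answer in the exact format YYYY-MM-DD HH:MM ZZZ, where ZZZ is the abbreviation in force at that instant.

2022-02-13 03:05 NKQ

Query: 2022-02-12 19:35 UTC
Rule 1/2 (NKQ, +07:30): 2021-09-24 13:55 UTC ≤ query < 2022-02-20 09:24 UTC
19·60 + 35 + 450 = 1625 min
1625 = 1·1440 + 185; 185 = 3·60 + 5 → 03:05, 2022-02-12 + 1 day = 2022-02-13
→ 2022-02-13 03:05 NKQ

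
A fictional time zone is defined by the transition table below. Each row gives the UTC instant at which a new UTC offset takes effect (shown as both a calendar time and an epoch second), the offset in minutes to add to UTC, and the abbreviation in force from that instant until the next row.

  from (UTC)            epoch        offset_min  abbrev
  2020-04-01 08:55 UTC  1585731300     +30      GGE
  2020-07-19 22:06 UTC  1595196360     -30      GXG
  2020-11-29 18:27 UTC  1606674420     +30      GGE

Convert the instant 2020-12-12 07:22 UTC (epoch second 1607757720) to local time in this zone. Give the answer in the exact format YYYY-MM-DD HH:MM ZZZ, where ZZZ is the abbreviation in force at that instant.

Query: 2020-12-12 07:22 UTC
Rule 3/3 (GGE, +00:30): 2020-11-29 18:27 UTC ≤ query < +∞
7·60 + 22 + 30 = 472 min
472 = 0·1440 + 472; 472 = 7·60 + 52 → 07:52, same day
→ 2020-12-12 07:52 GGE

2020-12-12 07:52 GGE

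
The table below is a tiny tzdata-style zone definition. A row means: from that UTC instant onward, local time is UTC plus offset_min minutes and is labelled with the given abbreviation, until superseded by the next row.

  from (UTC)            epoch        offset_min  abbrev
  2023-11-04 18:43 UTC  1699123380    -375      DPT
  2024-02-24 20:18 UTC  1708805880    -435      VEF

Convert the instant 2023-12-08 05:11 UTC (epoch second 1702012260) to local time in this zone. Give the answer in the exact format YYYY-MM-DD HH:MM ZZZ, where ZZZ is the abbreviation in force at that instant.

2023-12-07 22:56 DPT

Query: 2023-12-08 05:11 UTC
Rule 1/2 (DPT, -06:15): 2023-11-04 18:43 UTC ≤ query < 2024-02-24 20:18 UTC
5·60 + 11 - 375 = -64 min
-64 = -1·1440 + 1376; 1376 = 22·60 + 56 → 22:56, 2023-12-08 - 1 day = 2023-12-07
→ 2023-12-07 22:56 DPT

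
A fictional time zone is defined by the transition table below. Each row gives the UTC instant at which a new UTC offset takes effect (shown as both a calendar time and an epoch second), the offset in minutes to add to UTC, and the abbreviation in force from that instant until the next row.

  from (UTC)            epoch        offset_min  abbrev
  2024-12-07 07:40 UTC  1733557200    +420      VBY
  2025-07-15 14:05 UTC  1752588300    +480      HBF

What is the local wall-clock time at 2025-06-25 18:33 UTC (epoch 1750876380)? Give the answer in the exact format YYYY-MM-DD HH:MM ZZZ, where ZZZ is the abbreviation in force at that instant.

2025-06-26 01:33 VBY

Query: 2025-06-25 18:33 UTC
Rule 1/2 (VBY, +07:00): 2024-12-07 07:40 UTC ≤ query < 2025-07-15 14:05 UTC
18·60 + 33 + 420 = 1533 min
1533 = 1·1440 + 93; 93 = 1·60 + 33 → 01:33, 2025-06-25 + 1 day = 2025-06-26
→ 2025-06-26 01:33 VBY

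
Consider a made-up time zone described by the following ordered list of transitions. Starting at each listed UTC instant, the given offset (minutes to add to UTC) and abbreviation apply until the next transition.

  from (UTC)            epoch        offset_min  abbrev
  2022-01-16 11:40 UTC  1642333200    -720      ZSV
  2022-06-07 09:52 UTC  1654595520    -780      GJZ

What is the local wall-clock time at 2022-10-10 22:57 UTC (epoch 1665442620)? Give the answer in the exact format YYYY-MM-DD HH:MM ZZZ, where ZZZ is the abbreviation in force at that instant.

2022-10-10 09:57 GJZ

Query: 2022-10-10 22:57 UTC
Rule 2/2 (GJZ, -13:00): 2022-06-07 09:52 UTC ≤ query < +∞
22·60 + 57 - 780 = 597 min
597 = 0·1440 + 597; 597 = 9·60 + 57 → 09:57, same day
→ 2022-10-10 09:57 GJZ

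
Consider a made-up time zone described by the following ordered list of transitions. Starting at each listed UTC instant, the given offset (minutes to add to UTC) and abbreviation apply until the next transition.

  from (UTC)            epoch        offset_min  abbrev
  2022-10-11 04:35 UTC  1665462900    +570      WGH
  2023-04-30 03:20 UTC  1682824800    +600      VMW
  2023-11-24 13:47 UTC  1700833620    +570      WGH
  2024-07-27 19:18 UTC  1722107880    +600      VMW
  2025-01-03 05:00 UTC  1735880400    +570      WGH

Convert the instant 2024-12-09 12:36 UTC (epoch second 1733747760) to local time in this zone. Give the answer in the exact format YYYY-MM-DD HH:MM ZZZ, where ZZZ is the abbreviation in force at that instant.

2024-12-09 22:36 VMW

Query: 2024-12-09 12:36 UTC
Rule 4/5 (VMW, +10:00): 2024-07-27 19:18 UTC ≤ query < 2025-01-03 05:00 UTC
12·60 + 36 + 600 = 1356 min
1356 = 0·1440 + 1356; 1356 = 22·60 + 36 → 22:36, same day
→ 2024-12-09 22:36 VMW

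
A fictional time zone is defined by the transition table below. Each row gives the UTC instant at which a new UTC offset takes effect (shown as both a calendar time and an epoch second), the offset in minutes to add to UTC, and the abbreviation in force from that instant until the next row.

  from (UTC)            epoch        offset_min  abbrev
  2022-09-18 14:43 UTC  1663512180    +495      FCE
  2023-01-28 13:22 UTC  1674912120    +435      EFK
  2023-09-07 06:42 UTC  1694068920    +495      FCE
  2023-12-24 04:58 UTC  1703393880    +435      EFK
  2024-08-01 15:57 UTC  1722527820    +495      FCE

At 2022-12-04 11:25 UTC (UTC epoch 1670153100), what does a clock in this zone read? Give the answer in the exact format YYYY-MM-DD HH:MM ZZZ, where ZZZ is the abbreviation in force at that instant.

Query: 2022-12-04 11:25 UTC
Rule 1/5 (FCE, +08:15): 2022-09-18 14:43 UTC ≤ query < 2023-01-28 13:22 UTC
11·60 + 25 + 495 = 1180 min
1180 = 0·1440 + 1180; 1180 = 19·60 + 40 → 19:40, same day
→ 2022-12-04 19:40 FCE

2022-12-04 19:40 FCE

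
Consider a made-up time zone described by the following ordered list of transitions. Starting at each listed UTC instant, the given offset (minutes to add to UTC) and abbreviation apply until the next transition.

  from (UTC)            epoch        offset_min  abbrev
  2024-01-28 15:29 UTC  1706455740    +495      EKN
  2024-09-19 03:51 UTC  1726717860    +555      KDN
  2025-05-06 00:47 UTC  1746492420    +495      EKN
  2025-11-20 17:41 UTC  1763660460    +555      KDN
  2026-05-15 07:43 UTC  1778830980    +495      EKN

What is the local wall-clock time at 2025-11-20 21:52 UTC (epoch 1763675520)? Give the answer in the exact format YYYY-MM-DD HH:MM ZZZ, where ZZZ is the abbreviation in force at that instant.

2025-11-21 07:07 KDN

Query: 2025-11-20 21:52 UTC
Rule 4/5 (KDN, +09:15): 2025-11-20 17:41 UTC ≤ query < 2026-05-15 07:43 UTC
21·60 + 52 + 555 = 1867 min
1867 = 1·1440 + 427; 427 = 7·60 + 7 → 07:07, 2025-11-20 + 1 day = 2025-11-21
→ 2025-11-21 07:07 KDN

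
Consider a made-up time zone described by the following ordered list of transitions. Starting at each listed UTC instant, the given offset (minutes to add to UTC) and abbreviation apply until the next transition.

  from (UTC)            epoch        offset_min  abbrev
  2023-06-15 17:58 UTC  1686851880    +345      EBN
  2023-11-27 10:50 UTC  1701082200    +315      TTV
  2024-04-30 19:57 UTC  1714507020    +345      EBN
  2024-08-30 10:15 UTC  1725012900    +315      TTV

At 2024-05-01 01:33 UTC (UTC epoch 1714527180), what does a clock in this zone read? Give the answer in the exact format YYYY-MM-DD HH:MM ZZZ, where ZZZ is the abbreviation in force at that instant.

2024-05-01 07:18 EBN

Query: 2024-05-01 01:33 UTC
Rule 3/4 (EBN, +05:45): 2024-04-30 19:57 UTC ≤ query < 2024-08-30 10:15 UTC
1·60 + 33 + 345 = 438 min
438 = 0·1440 + 438; 438 = 7·60 + 18 → 07:18, same day
→ 2024-05-01 07:18 EBN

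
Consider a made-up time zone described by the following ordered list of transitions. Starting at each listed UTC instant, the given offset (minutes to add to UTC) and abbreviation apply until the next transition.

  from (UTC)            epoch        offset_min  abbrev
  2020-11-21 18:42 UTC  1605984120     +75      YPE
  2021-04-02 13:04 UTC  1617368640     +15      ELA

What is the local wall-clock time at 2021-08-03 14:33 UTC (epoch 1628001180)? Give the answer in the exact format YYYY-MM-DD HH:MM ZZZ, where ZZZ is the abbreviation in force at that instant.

Query: 2021-08-03 14:33 UTC
Rule 2/2 (ELA, +00:15): 2021-04-02 13:04 UTC ≤ query < +∞
14·60 + 33 + 15 = 888 min
888 = 0·1440 + 888; 888 = 14·60 + 48 → 14:48, same day
→ 2021-08-03 14:48 ELA

2021-08-03 14:48 ELA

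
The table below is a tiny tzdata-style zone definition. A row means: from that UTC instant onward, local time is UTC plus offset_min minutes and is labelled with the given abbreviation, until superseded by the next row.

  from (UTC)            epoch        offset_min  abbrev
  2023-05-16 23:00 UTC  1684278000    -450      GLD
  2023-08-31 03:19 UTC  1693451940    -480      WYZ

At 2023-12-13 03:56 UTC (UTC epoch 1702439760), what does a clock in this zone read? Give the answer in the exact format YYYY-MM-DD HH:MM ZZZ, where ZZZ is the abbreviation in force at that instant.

2023-12-12 19:56 WYZ

Query: 2023-12-13 03:56 UTC
Rule 2/2 (WYZ, -08:00): 2023-08-31 03:19 UTC ≤ query < +∞
3·60 + 56 - 480 = -244 min
-244 = -1·1440 + 1196; 1196 = 19·60 + 56 → 19:56, 2023-12-13 - 1 day = 2023-12-12
→ 2023-12-12 19:56 WYZ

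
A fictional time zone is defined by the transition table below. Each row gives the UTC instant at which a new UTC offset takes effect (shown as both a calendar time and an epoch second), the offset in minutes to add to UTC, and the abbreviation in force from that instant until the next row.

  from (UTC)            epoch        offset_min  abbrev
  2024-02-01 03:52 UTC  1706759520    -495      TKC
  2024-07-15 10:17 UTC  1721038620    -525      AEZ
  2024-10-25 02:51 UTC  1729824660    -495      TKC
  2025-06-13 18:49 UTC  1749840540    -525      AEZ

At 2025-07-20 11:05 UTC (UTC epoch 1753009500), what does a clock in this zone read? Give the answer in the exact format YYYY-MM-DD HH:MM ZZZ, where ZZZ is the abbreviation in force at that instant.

Query: 2025-07-20 11:05 UTC
Rule 4/4 (AEZ, -08:45): 2025-06-13 18:49 UTC ≤ query < +∞
11·60 + 5 - 525 = 140 min
140 = 0·1440 + 140; 140 = 2·60 + 20 → 02:20, same day
→ 2025-07-20 02:20 AEZ

2025-07-20 02:20 AEZ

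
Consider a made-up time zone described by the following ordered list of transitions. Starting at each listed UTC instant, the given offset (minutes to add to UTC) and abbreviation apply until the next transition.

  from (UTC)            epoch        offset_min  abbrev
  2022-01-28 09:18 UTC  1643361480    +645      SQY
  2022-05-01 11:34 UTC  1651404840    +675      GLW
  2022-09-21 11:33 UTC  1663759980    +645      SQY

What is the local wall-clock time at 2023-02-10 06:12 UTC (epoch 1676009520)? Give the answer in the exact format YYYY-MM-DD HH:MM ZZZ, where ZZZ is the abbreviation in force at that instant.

Query: 2023-02-10 06:12 UTC
Rule 3/3 (SQY, +10:45): 2022-09-21 11:33 UTC ≤ query < +∞
6·60 + 12 + 645 = 1017 min
1017 = 0·1440 + 1017; 1017 = 16·60 + 57 → 16:57, same day
→ 2023-02-10 16:57 SQY

2023-02-10 16:57 SQY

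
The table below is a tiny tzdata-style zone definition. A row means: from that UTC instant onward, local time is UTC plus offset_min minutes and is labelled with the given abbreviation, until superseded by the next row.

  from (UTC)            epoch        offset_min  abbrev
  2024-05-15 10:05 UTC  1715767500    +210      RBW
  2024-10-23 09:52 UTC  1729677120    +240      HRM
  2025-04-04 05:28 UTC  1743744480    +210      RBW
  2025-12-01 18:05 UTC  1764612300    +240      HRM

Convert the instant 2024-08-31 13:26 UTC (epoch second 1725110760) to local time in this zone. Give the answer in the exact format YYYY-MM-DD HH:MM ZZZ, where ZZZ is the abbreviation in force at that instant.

Query: 2024-08-31 13:26 UTC
Rule 1/4 (RBW, +03:30): 2024-05-15 10:05 UTC ≤ query < 2024-10-23 09:52 UTC
13·60 + 26 + 210 = 1016 min
1016 = 0·1440 + 1016; 1016 = 16·60 + 56 → 16:56, same day
→ 2024-08-31 16:56 RBW

2024-08-31 16:56 RBW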